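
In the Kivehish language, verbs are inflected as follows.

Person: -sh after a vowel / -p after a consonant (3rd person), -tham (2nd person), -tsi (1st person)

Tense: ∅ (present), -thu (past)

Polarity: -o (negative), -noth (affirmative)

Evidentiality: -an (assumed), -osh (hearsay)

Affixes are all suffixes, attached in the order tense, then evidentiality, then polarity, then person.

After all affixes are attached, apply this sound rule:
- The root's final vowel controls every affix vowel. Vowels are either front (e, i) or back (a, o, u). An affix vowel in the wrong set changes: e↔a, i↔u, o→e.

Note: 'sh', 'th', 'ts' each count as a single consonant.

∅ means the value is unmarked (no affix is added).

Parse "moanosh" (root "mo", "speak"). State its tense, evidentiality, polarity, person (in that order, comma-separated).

present, assumed, negative, 3rd person

Segment: mo-an-o-sh.
tense: ∅ → present.
evidentiality: -an → assumed.
polarity: -o → negative.
person: -sh/p → 3rd person.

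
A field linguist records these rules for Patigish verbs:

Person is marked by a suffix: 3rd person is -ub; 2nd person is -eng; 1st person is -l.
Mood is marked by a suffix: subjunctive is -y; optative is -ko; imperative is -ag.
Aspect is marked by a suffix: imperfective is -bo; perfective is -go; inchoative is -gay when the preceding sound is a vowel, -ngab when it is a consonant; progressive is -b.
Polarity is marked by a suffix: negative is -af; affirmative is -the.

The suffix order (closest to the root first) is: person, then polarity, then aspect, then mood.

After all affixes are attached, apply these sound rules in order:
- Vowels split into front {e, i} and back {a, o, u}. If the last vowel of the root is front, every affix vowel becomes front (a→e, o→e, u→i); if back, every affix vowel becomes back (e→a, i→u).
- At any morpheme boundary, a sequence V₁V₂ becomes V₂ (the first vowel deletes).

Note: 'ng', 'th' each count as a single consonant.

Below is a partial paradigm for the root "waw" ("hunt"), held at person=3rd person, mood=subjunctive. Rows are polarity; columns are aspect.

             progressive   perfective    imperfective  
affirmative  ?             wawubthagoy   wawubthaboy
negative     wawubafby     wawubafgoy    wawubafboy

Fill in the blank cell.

wawubthaby

Attach person 3rd person -ub → wawub.
Attach polarity affirmative -the → wawubthe.
Attach aspect progressive -b → wawubtheb.
Attach mood subjunctive -y → wawubtheby.
Apply vowel harmony: wawubtheby → wawubthaby.
Vowel deletion: no change.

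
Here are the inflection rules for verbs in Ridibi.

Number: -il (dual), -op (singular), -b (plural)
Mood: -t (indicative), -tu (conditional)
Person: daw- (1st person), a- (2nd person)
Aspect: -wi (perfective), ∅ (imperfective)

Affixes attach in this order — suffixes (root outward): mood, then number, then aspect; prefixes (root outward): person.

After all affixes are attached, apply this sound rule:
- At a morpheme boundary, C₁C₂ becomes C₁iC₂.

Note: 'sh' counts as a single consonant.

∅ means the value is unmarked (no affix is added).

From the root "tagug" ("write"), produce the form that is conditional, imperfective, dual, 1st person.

dawitagugituil

Attach person 1st person daw- → dawtagug.
Attach mood conditional -tu → dawtagugtu.
Attach number dual -il → dawtagugtuil.
aspect = imperfective: zero marking, form stays dawtagugtuil.
Apply epenthesis: dawtagugtuil → dawitagugituil.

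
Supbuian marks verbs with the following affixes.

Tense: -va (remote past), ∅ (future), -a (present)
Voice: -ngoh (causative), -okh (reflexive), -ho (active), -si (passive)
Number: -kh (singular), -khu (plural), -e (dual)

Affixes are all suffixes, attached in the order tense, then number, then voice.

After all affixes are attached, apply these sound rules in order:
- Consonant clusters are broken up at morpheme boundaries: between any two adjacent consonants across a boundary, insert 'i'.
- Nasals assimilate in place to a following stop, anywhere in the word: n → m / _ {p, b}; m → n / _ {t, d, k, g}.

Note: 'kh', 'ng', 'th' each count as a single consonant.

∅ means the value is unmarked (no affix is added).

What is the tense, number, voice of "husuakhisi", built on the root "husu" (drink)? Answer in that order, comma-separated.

Segment: husu-a-kh-si.
tense: -a → present.
number: -kh → singular.
voice: -si → passive.

present, singular, passive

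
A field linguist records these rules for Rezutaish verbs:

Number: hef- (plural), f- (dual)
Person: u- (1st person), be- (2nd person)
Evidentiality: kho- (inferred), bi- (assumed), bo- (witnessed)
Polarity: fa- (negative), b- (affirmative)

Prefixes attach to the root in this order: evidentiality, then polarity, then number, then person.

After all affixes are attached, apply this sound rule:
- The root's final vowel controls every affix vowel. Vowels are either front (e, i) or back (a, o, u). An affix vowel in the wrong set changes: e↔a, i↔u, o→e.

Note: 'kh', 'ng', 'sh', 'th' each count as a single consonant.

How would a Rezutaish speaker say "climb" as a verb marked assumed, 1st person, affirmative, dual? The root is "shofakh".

Attach evidentiality assumed bi- → bishofakh.
Attach polarity affirmative b- → bbishofakh.
Attach number dual f- → fbbishofakh.
Attach person 1st person u- → ufbbishofakh.
Apply vowel harmony: ufbbishofakh → ufbbushofakh.

ufbbushofakh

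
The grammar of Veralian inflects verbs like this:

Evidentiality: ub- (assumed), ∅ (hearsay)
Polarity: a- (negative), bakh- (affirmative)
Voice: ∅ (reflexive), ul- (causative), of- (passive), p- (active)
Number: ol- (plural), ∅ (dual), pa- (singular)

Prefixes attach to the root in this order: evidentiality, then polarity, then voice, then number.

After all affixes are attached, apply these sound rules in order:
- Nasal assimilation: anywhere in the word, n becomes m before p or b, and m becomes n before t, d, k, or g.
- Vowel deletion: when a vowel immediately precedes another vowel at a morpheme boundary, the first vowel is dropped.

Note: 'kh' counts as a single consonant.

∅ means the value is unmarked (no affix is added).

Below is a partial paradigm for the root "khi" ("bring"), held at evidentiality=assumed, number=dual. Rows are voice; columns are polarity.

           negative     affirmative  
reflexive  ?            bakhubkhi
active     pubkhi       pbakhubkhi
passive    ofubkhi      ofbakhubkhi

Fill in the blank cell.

Attach evidentiality assumed ub- → ubkhi.
Attach polarity negative a- → aubkhi.
voice = reflexive: zero marking, form stays aubkhi.
number = dual: zero marking, form stays aubkhi.
Nasal assimilation: no change.
Apply vowel deletion: aubkhi → ubkhi.

ubkhi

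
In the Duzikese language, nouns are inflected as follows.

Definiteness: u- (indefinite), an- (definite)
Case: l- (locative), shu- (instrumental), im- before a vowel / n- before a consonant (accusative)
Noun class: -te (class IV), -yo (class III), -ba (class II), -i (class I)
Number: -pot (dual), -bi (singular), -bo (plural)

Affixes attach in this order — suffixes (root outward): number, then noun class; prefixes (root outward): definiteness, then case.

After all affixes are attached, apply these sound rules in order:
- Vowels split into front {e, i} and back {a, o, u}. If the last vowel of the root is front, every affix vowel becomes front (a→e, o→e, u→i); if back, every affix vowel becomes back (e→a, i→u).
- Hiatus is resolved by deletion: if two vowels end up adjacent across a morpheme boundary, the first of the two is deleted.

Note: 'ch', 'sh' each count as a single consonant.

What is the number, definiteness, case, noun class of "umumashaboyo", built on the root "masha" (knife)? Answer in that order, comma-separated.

plural, indefinite, accusative, class III

Segment: im-u-masha-bo-yo.
number: -bo → plural.
definiteness: u- → indefinite.
case: im/n- → accusative.
noun class: -yo → class III.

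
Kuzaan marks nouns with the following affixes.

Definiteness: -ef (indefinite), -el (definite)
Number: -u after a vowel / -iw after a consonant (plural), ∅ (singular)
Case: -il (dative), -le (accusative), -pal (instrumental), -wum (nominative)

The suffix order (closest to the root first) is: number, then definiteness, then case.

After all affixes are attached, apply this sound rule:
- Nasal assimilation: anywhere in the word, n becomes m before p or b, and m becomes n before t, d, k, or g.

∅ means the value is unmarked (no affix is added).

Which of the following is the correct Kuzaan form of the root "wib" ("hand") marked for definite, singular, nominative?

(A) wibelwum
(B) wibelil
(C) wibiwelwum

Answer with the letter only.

number = singular: zero marking, form stays wib.
Attach definiteness definite -el → wibel.
Attach case nominative -wum → wibelwum.
Nasal assimilation: no change.
So the correct form is wibelwum, option (A).
(B) wibelil is wrong: it uses dative instead of nominative for case.
(C) wibiwelwum is wrong: it uses plural instead of singular for number.

A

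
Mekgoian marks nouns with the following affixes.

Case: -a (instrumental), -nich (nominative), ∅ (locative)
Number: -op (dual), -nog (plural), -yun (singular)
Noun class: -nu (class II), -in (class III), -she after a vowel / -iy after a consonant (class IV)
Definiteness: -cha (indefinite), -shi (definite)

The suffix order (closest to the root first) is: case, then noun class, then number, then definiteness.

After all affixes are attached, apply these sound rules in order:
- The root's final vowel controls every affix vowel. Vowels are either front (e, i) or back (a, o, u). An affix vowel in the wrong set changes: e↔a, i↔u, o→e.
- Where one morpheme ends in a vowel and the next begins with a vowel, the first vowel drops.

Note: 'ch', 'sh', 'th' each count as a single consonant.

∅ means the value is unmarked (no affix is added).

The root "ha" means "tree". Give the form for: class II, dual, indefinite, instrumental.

Attach case instrumental -a → haa.
Attach noun class class II -nu → haanu.
Attach number dual -op → haanuop.
Attach definiteness indefinite -cha → haanuopcha.
Vowel harmony: no change.
Apply vowel deletion: haanuopcha → hanopcha.

hanopcha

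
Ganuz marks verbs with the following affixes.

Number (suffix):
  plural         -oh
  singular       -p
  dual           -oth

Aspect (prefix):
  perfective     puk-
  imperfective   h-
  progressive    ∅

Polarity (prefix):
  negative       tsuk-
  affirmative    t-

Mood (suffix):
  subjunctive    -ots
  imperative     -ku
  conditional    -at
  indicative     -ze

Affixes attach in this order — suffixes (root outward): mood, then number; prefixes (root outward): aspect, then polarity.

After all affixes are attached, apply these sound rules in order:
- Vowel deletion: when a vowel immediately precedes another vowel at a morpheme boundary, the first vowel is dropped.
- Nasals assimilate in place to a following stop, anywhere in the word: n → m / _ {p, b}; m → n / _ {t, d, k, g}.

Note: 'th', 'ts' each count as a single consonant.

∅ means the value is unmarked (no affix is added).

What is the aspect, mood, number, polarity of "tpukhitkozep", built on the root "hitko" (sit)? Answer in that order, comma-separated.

perfective, indicative, singular, affirmative

Segment: t-puk-hitko-ze-p.
aspect: puk- → perfective.
mood: -ze → indicative.
number: -p → singular.
polarity: t- → affirmative.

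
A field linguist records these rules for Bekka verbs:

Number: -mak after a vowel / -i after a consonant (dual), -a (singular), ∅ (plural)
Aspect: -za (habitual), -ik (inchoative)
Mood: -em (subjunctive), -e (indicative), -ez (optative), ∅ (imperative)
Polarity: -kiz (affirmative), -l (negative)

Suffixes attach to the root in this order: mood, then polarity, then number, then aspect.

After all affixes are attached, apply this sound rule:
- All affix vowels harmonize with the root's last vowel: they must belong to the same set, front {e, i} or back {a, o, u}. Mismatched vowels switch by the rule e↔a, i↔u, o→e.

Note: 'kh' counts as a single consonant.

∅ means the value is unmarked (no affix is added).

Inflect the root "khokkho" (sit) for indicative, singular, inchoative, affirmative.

Attach mood indicative -e → khokkhoe.
Attach polarity affirmative -kiz → khokkhoekiz.
Attach number singular -a → khokkhoekiza.
Attach aspect inchoative -ik → khokkhoekizaik.
Apply vowel harmony: khokkhoekizaik → khokkhoakuzauk.

khokkhoakuzauk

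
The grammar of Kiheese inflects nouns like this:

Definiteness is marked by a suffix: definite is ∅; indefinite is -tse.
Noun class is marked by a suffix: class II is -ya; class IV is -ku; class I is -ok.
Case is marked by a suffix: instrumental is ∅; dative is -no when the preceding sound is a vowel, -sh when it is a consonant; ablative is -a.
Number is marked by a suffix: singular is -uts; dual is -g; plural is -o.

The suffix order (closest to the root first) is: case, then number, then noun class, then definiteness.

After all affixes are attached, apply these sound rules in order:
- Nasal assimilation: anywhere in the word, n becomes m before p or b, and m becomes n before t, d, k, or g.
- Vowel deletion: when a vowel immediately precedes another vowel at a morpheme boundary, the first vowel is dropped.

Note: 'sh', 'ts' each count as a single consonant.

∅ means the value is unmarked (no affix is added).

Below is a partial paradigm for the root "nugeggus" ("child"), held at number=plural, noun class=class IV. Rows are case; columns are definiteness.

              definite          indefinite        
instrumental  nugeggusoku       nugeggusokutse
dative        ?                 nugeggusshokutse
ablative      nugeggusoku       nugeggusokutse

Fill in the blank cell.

Attach case dative -sh (after consonant 's') → nugeggussh.
Attach number plural -o → nugeggussho.
Attach noun class class IV -ku → nugeggusshoku.
definiteness = definite: zero marking, form stays nugeggusshoku.
Nasal assimilation: no change.
Vowel deletion: no change.

nugeggusshoku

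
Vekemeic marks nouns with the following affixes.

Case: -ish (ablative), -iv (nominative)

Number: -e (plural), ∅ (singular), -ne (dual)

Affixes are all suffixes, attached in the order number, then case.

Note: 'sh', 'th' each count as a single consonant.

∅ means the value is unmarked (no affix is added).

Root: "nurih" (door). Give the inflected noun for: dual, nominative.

nurihneiv

Attach number dual -ne → nurihne.
Attach case nominative -iv → nurihneiv.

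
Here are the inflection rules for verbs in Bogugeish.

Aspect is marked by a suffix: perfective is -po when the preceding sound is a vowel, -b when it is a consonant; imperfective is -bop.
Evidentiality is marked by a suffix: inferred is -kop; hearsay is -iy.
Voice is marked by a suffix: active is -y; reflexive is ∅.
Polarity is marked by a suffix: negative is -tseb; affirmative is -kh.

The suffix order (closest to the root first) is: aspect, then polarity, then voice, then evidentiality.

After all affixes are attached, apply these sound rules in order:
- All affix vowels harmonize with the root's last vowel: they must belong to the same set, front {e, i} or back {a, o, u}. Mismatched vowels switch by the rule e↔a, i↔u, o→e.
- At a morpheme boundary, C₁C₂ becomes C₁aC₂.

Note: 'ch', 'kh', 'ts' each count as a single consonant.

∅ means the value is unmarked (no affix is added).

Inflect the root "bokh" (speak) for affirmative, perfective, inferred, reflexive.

bokhabakhakop

Attach aspect perfective -b (after consonant 'kh') → bokhb.
Attach polarity affirmative -kh → bokhbkh.
voice = reflexive: zero marking, form stays bokhbkh.
Attach evidentiality inferred -kop → bokhbkhkop.
Vowel harmony: no change.
Apply epenthesis: bokhbkhkop → bokhabakhakop.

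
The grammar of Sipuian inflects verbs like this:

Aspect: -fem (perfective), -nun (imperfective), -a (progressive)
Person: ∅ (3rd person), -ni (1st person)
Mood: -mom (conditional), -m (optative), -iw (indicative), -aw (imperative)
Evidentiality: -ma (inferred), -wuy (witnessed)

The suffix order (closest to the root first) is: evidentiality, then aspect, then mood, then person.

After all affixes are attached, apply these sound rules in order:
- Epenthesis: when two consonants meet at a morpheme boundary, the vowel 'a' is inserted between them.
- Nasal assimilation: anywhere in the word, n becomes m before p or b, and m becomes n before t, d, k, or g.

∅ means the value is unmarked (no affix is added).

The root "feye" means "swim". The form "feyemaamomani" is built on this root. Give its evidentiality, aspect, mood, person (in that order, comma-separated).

inferred, progressive, conditional, 1st person

Segment: feye-ma-a-mom-ni.
evidentiality: -ma → inferred.
aspect: -a → progressive.
mood: -mom → conditional.
person: -ni → 1st person.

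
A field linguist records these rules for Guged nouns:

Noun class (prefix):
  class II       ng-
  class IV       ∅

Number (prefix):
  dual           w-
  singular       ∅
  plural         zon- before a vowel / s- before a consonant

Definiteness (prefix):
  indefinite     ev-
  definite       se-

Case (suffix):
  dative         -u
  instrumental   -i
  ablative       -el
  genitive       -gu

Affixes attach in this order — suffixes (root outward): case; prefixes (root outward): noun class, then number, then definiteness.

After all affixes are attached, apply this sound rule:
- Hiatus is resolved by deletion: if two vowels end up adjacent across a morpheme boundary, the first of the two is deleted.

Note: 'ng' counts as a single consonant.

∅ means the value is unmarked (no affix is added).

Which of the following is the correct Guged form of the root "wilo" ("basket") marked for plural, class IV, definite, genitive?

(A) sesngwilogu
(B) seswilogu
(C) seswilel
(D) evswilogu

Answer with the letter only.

noun class = class IV: zero marking, form stays wilo.
Attach number plural s- (before consonant 'w') → swilo.
Attach definiteness definite se- → seswilo.
Attach case genitive -gu → seswilogu.
Vowel deletion: no change.
So the correct form is seswilogu, option (B).
(A) sesngwilogu is wrong: it uses class II instead of class IV for noun class.
(D) evswilogu is wrong: it uses indefinite instead of definite for definiteness.
(C) seswilel is wrong: it uses ablative instead of genitive for case.

B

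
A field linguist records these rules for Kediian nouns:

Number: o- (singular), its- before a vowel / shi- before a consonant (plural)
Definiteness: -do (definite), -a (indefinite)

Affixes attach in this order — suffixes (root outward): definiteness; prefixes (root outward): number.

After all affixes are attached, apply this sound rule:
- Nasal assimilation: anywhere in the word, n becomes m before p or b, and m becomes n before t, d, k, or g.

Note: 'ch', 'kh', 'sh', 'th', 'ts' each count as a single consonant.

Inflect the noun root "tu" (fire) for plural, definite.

shitudo

Attach definiteness definite -do → tudo.
Attach number plural shi- (before consonant 't') → shitudo.
Nasal assimilation: no change.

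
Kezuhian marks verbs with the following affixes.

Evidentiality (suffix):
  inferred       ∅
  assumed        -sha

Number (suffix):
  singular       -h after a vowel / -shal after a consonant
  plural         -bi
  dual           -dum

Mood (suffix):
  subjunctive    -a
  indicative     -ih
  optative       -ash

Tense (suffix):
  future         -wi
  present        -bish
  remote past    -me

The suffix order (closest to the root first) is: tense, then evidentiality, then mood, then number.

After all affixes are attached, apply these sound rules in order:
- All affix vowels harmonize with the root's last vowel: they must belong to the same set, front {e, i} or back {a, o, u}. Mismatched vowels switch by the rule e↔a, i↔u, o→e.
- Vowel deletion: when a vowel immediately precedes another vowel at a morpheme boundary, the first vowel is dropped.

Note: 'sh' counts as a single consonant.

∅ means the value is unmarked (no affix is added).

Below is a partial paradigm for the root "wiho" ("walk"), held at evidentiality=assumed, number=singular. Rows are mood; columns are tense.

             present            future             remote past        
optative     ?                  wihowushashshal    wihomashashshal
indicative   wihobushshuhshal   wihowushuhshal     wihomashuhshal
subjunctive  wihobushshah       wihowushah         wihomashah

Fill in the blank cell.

wihobushshashshal

Attach tense present -bish → wihobish.
Attach evidentiality assumed -sha → wihobishsha.
Attach mood optative -ash → wihobishshaash.
Attach number singular -shal (after consonant 'sh') → wihobishshaashshal.
Apply vowel harmony: wihobishshaashshal → wihobushshaashshal.
Apply vowel deletion: wihobushshaashshal → wihobushshashshal.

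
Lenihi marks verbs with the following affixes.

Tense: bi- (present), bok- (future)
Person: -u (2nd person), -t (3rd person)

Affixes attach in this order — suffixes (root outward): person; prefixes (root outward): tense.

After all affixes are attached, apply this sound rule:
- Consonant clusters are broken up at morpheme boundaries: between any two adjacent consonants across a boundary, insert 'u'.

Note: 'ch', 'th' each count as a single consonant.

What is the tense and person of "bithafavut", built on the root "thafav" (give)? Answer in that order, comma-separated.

Segment: bi-thafav-t.
tense: bi- → present.
person: -t → 3rd person.

present, 3rd person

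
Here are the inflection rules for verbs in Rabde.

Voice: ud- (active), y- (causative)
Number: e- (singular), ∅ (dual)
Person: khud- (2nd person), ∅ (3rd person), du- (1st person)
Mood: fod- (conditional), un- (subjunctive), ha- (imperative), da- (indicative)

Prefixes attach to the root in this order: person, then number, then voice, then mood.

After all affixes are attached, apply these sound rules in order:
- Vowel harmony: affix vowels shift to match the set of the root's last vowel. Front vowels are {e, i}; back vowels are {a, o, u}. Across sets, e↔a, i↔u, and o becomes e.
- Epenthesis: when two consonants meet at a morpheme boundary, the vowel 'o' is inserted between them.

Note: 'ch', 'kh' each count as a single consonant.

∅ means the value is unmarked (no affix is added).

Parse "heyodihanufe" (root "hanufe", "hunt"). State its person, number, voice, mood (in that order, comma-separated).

1st person, dual, causative, imperative

Segment: ha-y-du-hanufe.
person: du- → 1st person.
number: ∅ → dual.
voice: y- → causative.
mood: ha- → imperative.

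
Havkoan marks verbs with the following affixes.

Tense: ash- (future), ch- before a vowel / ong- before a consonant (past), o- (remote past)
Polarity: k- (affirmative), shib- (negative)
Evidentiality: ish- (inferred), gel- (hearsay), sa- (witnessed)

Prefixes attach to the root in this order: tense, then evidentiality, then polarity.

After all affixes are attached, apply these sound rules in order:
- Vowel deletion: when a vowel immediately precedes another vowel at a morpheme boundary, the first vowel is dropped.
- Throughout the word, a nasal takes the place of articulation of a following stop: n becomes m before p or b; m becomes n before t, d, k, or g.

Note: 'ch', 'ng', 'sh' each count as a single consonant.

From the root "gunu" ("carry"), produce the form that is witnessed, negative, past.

shibsonggunu

Attach tense past ong- (before consonant 'g') → onggunu.
Attach evidentiality witnessed sa- → saonggunu.
Attach polarity negative shib- → shibsaonggunu.
Apply vowel deletion: shibsaonggunu → shibsonggunu.
Nasal assimilation: no change.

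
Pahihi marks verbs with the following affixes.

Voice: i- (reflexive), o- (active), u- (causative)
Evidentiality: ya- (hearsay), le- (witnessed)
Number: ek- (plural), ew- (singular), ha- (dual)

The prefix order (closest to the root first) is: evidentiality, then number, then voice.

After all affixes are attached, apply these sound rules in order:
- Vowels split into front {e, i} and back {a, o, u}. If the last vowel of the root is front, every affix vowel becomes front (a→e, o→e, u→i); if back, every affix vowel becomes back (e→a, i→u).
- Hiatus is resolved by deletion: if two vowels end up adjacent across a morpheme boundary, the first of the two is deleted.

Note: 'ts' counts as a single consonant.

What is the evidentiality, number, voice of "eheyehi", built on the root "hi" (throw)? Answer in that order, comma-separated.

Segment: o-ha-ya-hi.
evidentiality: ya- → hearsay.
number: ha- → dual.
voice: o- → active.

hearsay, dual, active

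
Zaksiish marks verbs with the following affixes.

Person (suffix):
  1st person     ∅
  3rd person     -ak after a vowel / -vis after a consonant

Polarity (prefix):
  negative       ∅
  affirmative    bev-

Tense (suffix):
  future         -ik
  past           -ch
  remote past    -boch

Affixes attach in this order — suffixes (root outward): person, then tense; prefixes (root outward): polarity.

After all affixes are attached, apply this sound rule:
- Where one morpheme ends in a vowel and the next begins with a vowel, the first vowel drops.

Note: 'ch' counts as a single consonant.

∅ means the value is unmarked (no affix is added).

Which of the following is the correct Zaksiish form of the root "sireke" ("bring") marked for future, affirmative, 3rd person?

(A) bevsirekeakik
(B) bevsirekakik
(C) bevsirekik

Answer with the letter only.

B

Attach person 3rd person -ak (after vowel 'e') → sirekeak.
Attach polarity affirmative bev- → bevsirekeak.
Attach tense future -ik → bevsirekeakik.
Apply vowel deletion: bevsirekeakik → bevsirekakik.
So the correct form is bevsirekakik, option (B).
(A) bevsirekeakik is wrong: it fails to apply the sound rule(s).
(C) bevsirekik is wrong: it uses 1st person instead of 3rd person for person.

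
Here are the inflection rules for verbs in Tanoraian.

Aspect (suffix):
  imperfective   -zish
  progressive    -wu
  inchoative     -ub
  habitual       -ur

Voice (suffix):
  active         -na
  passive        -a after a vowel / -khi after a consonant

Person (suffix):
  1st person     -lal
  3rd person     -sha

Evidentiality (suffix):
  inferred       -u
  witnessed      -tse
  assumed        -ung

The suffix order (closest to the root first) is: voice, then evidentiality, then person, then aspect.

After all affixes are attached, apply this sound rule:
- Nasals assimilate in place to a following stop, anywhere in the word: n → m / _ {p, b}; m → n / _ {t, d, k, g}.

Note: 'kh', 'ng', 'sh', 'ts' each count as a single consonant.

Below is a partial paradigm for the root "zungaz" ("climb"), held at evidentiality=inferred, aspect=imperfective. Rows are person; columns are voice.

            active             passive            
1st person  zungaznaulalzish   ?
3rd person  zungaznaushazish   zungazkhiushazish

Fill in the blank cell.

Attach voice passive -khi (after consonant 'z') → zungazkhi.
Attach evidentiality inferred -u → zungazkhiu.
Attach person 1st person -lal → zungazkhiulal.
Attach aspect imperfective -zish → zungazkhiulalzish.
Nasal assimilation: no change.

zungazkhiulalzish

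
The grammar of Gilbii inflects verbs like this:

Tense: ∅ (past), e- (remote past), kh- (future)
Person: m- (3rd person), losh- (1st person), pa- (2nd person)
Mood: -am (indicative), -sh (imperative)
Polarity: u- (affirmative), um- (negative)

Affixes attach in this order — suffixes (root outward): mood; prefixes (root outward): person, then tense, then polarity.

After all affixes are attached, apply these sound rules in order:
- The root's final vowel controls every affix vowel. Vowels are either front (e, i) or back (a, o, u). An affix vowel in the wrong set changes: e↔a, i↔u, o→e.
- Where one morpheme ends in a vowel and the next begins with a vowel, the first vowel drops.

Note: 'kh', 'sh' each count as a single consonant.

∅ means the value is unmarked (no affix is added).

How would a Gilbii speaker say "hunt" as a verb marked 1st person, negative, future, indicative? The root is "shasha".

umkhloshshasham

Attach person 1st person losh- → loshshasha.
Attach mood indicative -am → loshshashaam.
Attach tense future kh- → khloshshashaam.
Attach polarity negative um- → umkhloshshashaam.
Vowel harmony: no change.
Apply vowel deletion: umkhloshshashaam → umkhloshshasham.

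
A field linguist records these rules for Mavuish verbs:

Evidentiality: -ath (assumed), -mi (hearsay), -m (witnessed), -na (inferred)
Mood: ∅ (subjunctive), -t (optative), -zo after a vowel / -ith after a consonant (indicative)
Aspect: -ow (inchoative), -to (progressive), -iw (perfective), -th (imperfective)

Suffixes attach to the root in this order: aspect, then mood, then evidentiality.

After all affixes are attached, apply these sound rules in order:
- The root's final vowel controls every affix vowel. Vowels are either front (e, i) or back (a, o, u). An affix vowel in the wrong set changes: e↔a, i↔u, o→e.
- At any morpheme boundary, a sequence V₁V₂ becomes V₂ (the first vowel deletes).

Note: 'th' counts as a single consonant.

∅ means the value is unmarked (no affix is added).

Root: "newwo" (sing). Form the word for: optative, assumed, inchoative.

newwowtath

Attach aspect inchoative -ow → newwoow.
Attach mood optative -t → newwoowt.
Attach evidentiality assumed -ath → newwoowtath.
Vowel harmony: no change.
Apply vowel deletion: newwoowtath → newwowtath.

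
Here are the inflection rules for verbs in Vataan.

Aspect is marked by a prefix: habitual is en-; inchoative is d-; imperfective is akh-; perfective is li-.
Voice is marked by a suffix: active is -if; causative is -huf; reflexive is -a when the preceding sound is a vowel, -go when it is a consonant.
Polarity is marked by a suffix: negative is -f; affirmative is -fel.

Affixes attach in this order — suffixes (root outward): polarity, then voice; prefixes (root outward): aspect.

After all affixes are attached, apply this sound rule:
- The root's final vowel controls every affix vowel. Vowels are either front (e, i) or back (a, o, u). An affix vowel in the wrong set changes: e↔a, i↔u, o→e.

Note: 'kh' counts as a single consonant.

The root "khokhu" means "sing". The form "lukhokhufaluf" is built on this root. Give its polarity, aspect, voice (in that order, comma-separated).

Segment: li-khokhu-fel-if.
polarity: -fel → affirmative.
aspect: li- → perfective.
voice: -if → active.

affirmative, perfective, active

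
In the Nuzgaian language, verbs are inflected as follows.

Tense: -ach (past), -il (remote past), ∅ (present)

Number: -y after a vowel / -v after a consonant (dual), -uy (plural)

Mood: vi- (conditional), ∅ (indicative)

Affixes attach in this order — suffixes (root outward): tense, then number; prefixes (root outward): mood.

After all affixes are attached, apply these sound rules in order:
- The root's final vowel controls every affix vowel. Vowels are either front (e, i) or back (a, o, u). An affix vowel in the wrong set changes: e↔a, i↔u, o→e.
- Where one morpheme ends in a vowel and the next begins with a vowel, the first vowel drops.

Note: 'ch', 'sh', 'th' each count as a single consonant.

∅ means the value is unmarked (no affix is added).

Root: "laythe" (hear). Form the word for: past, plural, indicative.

laythechiy

mood = indicative: zero marking, form stays laythe.
Attach tense past -ach → laytheach.
Attach number plural -uy → laytheachuy.
Apply vowel harmony: laytheachuy → laytheechiy.
Apply vowel deletion: laytheechiy → laythechiy.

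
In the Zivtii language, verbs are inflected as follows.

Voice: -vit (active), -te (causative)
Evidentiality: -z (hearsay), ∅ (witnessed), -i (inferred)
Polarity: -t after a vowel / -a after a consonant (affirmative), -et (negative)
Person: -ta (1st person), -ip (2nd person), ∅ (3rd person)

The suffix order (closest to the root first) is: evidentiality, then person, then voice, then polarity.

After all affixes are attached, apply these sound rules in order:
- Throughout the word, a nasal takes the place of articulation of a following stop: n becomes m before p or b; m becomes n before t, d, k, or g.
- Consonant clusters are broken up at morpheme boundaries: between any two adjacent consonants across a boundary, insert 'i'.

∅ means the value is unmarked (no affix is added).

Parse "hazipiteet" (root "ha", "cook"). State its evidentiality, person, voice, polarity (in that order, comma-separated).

hearsay, 2nd person, causative, negative

Segment: ha-z-ip-te-et.
evidentiality: -z → hearsay.
person: -ip → 2nd person.
voice: -te → causative.
polarity: -et → negative.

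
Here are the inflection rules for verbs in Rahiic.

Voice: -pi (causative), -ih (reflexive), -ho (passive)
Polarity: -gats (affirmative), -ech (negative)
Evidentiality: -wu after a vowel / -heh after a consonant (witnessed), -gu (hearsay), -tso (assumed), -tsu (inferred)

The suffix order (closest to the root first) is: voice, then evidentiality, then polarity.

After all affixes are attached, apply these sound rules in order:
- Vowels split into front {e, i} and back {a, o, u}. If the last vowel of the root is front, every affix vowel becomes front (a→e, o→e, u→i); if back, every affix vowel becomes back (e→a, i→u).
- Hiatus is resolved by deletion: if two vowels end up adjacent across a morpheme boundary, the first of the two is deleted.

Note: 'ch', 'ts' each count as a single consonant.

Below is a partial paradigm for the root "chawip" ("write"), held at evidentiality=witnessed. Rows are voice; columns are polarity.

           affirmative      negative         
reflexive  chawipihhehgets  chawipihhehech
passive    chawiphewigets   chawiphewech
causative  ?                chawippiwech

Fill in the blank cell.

chawippiwigets

Attach voice causative -pi → chawippi.
Attach evidentiality witnessed -wu (after vowel 'i') → chawippiwu.
Attach polarity affirmative -gats → chawippiwugats.
Apply vowel harmony: chawippiwugats → chawippiwigets.
Vowel deletion: no change.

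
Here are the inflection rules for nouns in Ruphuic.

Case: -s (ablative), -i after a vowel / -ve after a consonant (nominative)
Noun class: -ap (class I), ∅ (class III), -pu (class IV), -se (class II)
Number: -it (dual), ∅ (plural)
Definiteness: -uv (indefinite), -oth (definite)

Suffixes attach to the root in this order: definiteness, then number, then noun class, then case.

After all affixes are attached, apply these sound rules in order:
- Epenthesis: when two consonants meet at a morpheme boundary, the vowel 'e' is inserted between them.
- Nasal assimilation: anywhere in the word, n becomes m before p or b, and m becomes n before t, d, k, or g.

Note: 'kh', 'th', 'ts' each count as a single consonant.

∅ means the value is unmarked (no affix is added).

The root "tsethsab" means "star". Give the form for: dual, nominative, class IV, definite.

tsethsabothitepui

Attach definiteness definite -oth → tsethsaboth.
Attach number dual -it → tsethsabothit.
Attach noun class class IV -pu → tsethsabothitpu.
Attach case nominative -i (after vowel 'u') → tsethsabothitpui.
Apply epenthesis: tsethsabothitpui → tsethsabothitepui.
Nasal assimilation: no change.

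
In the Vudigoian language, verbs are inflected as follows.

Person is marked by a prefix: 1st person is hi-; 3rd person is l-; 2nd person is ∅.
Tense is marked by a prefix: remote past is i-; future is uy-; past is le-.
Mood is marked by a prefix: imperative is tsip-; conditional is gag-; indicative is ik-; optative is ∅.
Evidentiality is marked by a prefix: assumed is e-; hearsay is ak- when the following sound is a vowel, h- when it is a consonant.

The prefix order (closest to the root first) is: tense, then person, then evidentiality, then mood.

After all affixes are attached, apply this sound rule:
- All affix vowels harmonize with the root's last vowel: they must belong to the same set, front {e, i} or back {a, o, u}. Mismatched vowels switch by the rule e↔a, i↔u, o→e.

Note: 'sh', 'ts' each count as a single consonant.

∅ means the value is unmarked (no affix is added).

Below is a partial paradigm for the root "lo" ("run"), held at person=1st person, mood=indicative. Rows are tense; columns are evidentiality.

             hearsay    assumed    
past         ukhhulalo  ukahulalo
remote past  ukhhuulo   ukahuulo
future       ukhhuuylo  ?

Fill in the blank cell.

ukahuuylo

Attach tense future uy- → uylo.
Attach person 1st person hi- → hiuylo.
Attach evidentiality assumed e- → ehiuylo.
Attach mood indicative ik- → ikehiuylo.
Apply vowel harmony: ikehiuylo → ukahuuylo.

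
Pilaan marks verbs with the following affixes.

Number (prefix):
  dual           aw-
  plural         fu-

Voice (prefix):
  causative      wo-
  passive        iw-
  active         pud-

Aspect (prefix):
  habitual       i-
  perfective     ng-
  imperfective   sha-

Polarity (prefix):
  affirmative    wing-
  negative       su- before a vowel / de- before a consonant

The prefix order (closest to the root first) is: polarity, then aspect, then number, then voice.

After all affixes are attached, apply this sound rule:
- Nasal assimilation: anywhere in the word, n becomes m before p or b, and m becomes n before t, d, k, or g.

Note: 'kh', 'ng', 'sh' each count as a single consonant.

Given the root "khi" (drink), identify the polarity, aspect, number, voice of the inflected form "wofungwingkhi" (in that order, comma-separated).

Segment: wo-fu-ng-wing-khi.
polarity: wing- → affirmative.
aspect: ng- → perfective.
number: fu- → plural.
voice: wo- → causative.

affirmative, perfective, plural, causative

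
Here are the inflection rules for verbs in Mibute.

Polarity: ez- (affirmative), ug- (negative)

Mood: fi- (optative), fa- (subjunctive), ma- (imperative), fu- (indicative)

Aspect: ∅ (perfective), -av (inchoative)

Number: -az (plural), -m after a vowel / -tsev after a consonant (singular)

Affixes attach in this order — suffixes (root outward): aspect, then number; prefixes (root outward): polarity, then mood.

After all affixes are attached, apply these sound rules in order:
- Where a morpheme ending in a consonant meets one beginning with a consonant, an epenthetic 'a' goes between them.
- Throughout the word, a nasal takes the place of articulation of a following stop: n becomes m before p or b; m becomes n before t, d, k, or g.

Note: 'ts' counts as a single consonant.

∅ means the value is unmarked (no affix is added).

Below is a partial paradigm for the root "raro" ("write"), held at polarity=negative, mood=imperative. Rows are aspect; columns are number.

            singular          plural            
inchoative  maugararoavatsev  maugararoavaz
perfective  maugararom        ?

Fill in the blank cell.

aspect = perfective: zero marking, form stays raro.
Attach polarity negative ug- → ugraro.
Attach mood imperative ma- → maugraro.
Attach number plural -az → maugraroaz.
Apply epenthesis: maugraroaz → maugararoaz.
Nasal assimilation: no change.

maugararoaz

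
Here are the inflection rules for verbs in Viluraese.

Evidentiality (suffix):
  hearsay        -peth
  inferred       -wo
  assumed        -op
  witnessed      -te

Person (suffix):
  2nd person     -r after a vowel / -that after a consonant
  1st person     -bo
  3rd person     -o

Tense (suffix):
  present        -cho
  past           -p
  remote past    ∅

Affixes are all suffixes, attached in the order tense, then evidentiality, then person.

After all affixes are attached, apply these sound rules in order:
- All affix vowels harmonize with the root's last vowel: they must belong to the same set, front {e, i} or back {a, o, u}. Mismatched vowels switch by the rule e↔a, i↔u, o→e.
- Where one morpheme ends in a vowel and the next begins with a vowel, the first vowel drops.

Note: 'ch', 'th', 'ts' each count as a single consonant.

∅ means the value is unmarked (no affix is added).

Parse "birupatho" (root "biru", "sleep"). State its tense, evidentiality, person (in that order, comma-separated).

remote past, hearsay, 3rd person

Segment: biru-peth-o.
tense: ∅ → remote past.
evidentiality: -peth → hearsay.
person: -o → 3rd person.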